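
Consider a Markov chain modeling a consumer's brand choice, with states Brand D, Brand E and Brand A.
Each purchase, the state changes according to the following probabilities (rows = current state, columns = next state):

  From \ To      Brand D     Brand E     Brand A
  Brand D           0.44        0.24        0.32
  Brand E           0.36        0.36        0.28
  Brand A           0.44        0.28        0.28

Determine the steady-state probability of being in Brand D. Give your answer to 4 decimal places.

Let the stationary distribution be π with π = πP and π_1 + π_2 + π_3 = 1.
π_1 = 0.44·π_1 + 0.36·π_2 + 0.44·π_3
π_2 = 0.24·π_1 + 0.36·π_2 + 0.28·π_3
Solving with the normalization constraint gives π = (0.4171, 0.2862, 0.2967).
So the stationary probability of Brand D is 0.4171.

0.4171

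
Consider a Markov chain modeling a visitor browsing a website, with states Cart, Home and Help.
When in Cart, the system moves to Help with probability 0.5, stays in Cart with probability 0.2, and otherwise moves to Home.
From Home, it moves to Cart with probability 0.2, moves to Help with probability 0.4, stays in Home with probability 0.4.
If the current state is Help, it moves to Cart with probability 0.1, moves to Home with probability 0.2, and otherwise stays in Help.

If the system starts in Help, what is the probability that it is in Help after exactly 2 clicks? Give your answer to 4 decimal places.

Sum over the intermediate state after 1 click:
P = P(Help→Cart)·P(Cart→Help) + P(Help→Home)·P(Home→Help) + P(Help→Help)·P(Help→Help)
  = 0.1×0.5 + 0.2×0.4 + 0.7×0.7
  = 0.0500 + 0.0800 + 0.4900 = 0.6200

0.6200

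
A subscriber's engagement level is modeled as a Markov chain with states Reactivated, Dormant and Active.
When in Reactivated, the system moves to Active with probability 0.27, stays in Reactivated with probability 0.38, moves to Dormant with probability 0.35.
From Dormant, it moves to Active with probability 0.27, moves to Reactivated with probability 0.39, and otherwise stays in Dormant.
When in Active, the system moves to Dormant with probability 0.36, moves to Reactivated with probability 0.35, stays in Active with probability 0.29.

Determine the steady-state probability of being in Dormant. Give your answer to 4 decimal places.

Let the stationary distribution be π with π = πP and π_1 + π_2 + π_3 = 1.
π_1 = 0.38·π_1 + 0.39·π_2 + 0.35·π_3
π_2 = 0.35·π_1 + 0.34·π_2 + 0.36·π_3
Solving with the normalization constraint gives π = (0.3752, 0.3493, 0.2755).
So the stationary probability of Dormant is 0.3493.

0.3493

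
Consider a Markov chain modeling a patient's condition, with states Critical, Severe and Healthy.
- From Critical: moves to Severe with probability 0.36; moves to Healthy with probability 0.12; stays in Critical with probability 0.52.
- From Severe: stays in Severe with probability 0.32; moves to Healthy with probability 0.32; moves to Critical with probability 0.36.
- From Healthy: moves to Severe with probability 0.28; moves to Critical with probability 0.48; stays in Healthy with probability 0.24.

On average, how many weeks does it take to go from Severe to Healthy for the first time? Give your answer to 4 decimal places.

4.2683

Let t(s) be the expected number of weeks to first reach Healthy from state s, with t(Healthy) = 0. Conditioning on the first week:
t(Critical) = 1 + 0.52·t(Critical) + 0.36·t(Severe)
t(Severe) = 1 + 0.36·t(Critical) + 0.32·t(Severe)
Solving: t(Critical) = 5.2846, t(Severe) = 4.2683.
Expected weeks from Severe to Healthy: 4.2683.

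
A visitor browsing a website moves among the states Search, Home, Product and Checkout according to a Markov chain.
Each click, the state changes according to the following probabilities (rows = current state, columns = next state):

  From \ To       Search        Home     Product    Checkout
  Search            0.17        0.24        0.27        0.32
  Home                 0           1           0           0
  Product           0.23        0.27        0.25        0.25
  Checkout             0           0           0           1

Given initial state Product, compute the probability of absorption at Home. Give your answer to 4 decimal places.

0.4984

Let h(s) be the probability of absorption at Home starting from transient state s. Then h(Home) = 1 and h(Checkout) = 0. By first-step analysis:
h(Search) = 0.17·h(Search) + 0.24·1 + 0.27·h(Product) + 0.32·0
h(Product) = 0.23·h(Search) + 0.27·1 + 0.25·h(Product) + 0.25·0
Solving: h(Search) = 0.4513, h(Product) = 0.4984.
Starting from Product, the probability is 0.4984.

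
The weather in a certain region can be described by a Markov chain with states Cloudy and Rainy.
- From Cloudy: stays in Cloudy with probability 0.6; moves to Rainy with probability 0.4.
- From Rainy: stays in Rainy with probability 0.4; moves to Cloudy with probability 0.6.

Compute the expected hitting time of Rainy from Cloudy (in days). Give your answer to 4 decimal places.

Let t(s) be the expected number of days to first reach Rainy from state s, with t(Rainy) = 0. Conditioning on the first day:
t(Cloudy) = 1 + 0.6·t(Cloudy)
Solving: t(Cloudy) = 2.5000.
Expected days from Cloudy to Rainy: 2.5000.

2.5000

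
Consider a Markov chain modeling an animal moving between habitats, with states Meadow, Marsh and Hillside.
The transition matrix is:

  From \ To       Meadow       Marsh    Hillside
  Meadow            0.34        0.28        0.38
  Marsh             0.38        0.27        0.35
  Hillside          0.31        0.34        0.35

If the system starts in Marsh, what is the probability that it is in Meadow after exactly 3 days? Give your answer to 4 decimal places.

0.3411

Propagate the distribution vector 3 days from Marsh.
After 0 days: (0.0000, 1.0000, 0.0000)
After 1 day: (0.3800, 0.2700, 0.3500)
After 2 days: (0.3403, 0.2983, 0.3614)
After 3 days: (0.3411, 0.2987, 0.3602)
P(in Meadow after 3 days) = 0.3411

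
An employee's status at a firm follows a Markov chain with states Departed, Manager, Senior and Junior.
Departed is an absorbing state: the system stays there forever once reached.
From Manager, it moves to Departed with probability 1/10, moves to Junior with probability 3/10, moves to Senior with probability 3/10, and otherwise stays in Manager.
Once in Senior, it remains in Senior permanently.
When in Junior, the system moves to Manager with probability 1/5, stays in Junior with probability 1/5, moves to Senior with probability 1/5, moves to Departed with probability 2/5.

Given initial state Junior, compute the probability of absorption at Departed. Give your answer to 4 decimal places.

Let h(s) be the probability of absorption at Departed starting from transient state s. Then h(Departed) = 1 and h(Senior) = 0. By first-step analysis:
h(Manager) = 0.1·1 + 0.3·h(Manager) + 0.3·0 + 0.3·h(Junior)
h(Junior) = 0.4·1 + 0.2·h(Manager) + 0.2·0 + 0.2·h(Junior)
Solving: h(Manager) = 0.4000, h(Junior) = 0.6000.
Starting from Junior, the probability is 0.6000.

0.6000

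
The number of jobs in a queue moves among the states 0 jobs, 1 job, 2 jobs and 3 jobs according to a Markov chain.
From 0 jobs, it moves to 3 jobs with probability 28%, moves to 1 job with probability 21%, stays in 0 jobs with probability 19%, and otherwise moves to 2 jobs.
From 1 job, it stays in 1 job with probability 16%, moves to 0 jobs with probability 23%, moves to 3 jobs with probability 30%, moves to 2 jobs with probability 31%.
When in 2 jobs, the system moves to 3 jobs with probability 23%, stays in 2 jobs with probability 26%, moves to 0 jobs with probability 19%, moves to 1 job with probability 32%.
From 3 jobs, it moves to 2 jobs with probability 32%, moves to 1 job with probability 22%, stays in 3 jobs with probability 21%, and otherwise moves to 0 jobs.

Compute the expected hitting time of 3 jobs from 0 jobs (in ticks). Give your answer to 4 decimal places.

3.7086

Let t(s) be the expected number of ticks to first reach 3 jobs from state s, with t(3 jobs) = 0. Conditioning on the first tick:
t(0 jobs) = 1 + 0.19·t(0 jobs) + 0.21·t(1 job) + 0.32·t(2 jobs)
t(1 job) = 1 + 0.23·t(0 jobs) + 0.16·t(1 job) + 0.31·t(2 jobs)
t(2 jobs) = 1 + 0.19·t(0 jobs) + 0.32·t(1 job) + 0.26·t(2 jobs)
Solving: t(0 jobs) = 3.7086, t(1 job) = 3.6364, t(2 jobs) = 3.8760.
Expected ticks from 0 jobs to 3 jobs: 3.7086.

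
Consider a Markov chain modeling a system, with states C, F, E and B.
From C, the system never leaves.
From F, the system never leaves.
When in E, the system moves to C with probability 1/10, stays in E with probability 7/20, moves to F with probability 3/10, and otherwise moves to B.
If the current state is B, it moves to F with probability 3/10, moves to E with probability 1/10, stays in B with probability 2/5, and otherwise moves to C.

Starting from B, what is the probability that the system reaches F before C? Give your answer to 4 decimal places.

0.6164

Let h(s) be the probability of absorption at F starting from transient state s. Then h(F) = 1 and h(C) = 0. By first-step analysis:
h(E) = 0.1·0 + 0.3·1 + 0.35·h(E) + 0.25·h(B)
h(B) = 0.2·0 + 0.3·1 + 0.1·h(E) + 0.4·h(B)
Solving: h(E) = 0.6986, h(B) = 0.6164.
Starting from B, the probability is 0.6164.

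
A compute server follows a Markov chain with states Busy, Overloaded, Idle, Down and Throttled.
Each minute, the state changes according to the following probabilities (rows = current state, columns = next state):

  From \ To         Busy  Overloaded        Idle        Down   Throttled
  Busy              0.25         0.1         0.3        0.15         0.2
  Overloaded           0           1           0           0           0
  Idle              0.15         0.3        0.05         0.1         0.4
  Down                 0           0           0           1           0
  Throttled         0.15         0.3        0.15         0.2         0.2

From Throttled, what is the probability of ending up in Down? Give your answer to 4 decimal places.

Let h(s) be the probability of absorption at Down starting from transient state s. Then h(Down) = 1 and h(Overloaded) = 0. By first-step analysis:
h(Busy) = 0.25·h(Busy) + 0.1·0 + 0.3·h(Idle) + 0.15·1 + 0.2·h(Throttled)
h(Idle) = 0.15·h(Busy) + 0.3·0 + 0.05·h(Idle) + 0.1·1 + 0.4·h(Throttled)
h(Throttled) = 0.15·h(Busy) + 0.3·0 + 0.15·h(Idle) + 0.2·1 + 0.2·h(Throttled)
Solving: h(Busy) = 0.4429, h(Idle) = 0.3425, h(Throttled) = 0.3973.
Starting from Throttled, the probability is 0.3973.

0.3973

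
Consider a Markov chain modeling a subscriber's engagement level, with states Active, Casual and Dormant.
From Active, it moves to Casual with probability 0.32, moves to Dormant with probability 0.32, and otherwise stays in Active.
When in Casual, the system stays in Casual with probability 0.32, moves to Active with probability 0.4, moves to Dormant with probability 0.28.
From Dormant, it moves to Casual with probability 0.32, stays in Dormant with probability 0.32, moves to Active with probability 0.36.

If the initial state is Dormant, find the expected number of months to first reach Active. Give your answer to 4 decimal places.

2.6824

Let t(s) be the expected number of months to first reach Active from state s, with t(Active) = 0. Conditioning on the first month:
t(Casual) = 1 + 0.32·t(Casual) + 0.28·t(Dormant)
t(Dormant) = 1 + 0.32·t(Casual) + 0.32·t(Dormant)
Solving: t(Casual) = 2.5751, t(Dormant) = 2.6824.
Expected months from Dormant to Active: 2.6824.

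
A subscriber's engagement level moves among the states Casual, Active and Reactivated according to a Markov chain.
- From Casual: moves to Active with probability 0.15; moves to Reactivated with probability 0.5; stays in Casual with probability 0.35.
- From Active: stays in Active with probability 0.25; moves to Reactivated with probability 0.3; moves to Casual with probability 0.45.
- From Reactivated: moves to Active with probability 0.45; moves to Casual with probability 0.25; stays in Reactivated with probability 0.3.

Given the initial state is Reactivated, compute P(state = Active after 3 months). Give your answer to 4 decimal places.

0.2835

Propagate the distribution vector 3 months from Reactivated.
After 0 months: (0.0000, 0.0000, 1.0000)
After 1 month: (0.2500, 0.4500, 0.3000)
After 2 months: (0.3650, 0.2850, 0.3500)
After 3 months: (0.3435, 0.2835, 0.3730)
P(in Active after 3 months) = 0.2835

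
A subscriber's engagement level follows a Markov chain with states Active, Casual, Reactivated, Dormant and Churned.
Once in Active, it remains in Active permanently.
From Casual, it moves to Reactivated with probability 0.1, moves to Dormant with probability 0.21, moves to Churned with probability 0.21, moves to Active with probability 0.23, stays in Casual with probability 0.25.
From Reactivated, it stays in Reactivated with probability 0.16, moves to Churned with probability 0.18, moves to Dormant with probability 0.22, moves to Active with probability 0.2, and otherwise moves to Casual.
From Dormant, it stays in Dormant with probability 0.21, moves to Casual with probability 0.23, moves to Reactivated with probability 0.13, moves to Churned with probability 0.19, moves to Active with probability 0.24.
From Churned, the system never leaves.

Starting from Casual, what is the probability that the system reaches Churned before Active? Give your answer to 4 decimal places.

Let h(s) be the probability of absorption at Churned starting from transient state s. Then h(Churned) = 1 and h(Active) = 0. By first-step analysis:
h(Casual) = 0.23·0 + 0.25·h(Casual) + 0.1·h(Reactivated) + 0.21·h(Dormant) + 0.21·1
h(Reactivated) = 0.2·0 + 0.24·h(Casual) + 0.16·h(Reactivated) + 0.22·h(Dormant) + 0.18·1
h(Dormant) = 0.24·0 + 0.23·h(Casual) + 0.13·h(Reactivated) + 0.21·h(Dormant) + 0.19·1
Solving: h(Casual) = 0.4695, h(Reactivated) = 0.4673, h(Dormant) = 0.4541.
Starting from Casual, the probability is 0.4695.

0.4695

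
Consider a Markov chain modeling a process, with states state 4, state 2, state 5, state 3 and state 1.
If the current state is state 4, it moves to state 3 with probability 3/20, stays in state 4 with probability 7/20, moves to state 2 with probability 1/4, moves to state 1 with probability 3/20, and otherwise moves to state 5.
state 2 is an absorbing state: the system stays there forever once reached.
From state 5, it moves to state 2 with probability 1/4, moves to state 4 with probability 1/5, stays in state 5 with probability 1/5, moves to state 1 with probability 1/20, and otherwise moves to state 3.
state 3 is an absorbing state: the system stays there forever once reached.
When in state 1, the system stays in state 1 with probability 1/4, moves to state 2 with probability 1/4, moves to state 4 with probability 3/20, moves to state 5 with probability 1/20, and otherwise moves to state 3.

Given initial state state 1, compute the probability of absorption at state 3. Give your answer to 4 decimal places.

Let h(s) be the probability of absorption at state 3 starting from transient state s. Then h(state 3) = 1 and h(state 2) = 0. By first-step analysis:
h(state 4) = 0.35·h(state 4) + 0.25·0 + 0.1·h(state 5) + 0.15·1 + 0.15·h(state 1)
h(state 5) = 0.2·h(state 4) + 0.25·0 + 0.2·h(state 5) + 0.3·1 + 0.05·h(state 1)
h(state 1) = 0.15·h(state 4) + 0.25·0 + 0.05·h(state 5) + 0.3·1 + 0.25·h(state 1)
Solving: h(state 4) = 0.4301, h(state 5) = 0.5150, h(state 1) = 0.5204.
Starting from state 1, the probability is 0.5204.

0.5204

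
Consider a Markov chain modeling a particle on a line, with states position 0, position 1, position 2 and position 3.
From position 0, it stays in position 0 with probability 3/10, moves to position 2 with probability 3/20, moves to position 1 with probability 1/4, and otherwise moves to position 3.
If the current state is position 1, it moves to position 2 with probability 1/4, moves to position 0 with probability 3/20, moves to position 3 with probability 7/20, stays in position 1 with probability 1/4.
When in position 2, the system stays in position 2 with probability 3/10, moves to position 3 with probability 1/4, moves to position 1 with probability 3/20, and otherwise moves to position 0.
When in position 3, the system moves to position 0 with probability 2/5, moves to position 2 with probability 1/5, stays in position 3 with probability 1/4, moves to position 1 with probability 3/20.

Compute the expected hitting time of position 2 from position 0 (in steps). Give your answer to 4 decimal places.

5.3519

Let t(s) be the expected number of steps to first reach position 2 from state s, with t(position 2) = 0. Conditioning on the first step:
t(position 0) = 1 + 0.3·t(position 0) + 0.25·t(position 1) + 0.3·t(position 3)
t(position 1) = 1 + 0.15·t(position 0) + 0.25·t(position 1) + 0.35·t(position 3)
t(position 3) = 1 + 0.4·t(position 0) + 0.15·t(position 1) + 0.25·t(position 3)
Solving: t(position 0) = 5.3519, t(position 1) = 4.8066, t(position 3) = 5.1490.
Expected steps from position 0 to position 2: 5.3519.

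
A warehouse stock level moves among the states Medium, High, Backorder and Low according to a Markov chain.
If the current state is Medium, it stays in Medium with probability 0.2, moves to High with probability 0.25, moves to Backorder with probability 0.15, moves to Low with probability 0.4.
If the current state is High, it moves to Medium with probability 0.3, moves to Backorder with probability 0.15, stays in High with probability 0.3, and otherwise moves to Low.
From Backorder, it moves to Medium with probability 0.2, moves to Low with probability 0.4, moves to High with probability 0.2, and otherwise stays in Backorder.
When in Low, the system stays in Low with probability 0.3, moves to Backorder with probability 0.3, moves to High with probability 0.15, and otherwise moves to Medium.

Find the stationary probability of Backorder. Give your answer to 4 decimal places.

Let the stationary distribution be π with π = πP and π_1 + π_2 + π_3 + π_4 = 1.
π_1 = 0.2·π_1 + 0.3·π_2 + 0.2·π_3 + 0.25·π_4
π_2 = 0.25·π_1 + 0.3·π_2 + 0.2·π_3 + 0.15·π_4
π_3 = 0.15·π_1 + 0.15·π_2 + 0.2·π_3 + 0.3·π_4
Solving with the normalization constraint gives π = (0.2384, 0.2169, 0.2106, 0.3341).
So the stationary probability of Backorder is 0.2106.

0.2106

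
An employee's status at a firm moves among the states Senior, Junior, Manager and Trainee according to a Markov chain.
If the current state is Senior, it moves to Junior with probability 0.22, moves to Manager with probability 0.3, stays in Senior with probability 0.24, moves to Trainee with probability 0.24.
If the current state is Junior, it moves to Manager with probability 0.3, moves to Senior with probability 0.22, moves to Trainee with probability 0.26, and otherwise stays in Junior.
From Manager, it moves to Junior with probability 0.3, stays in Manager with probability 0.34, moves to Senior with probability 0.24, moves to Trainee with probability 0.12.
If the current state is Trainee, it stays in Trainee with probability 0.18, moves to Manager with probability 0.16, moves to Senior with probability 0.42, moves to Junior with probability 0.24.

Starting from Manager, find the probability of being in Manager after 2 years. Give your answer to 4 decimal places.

Propagate the distribution vector 2 years from Manager.
After 0 years: (0.0000, 0.0000, 1.0000, 0.0000)
After 1 year: (0.2400, 0.3000, 0.3400, 0.1200)
After 2 years: (0.2556, 0.2496, 0.2968, 0.1980)
P(in Manager after 2 years) = 0.2968

0.2968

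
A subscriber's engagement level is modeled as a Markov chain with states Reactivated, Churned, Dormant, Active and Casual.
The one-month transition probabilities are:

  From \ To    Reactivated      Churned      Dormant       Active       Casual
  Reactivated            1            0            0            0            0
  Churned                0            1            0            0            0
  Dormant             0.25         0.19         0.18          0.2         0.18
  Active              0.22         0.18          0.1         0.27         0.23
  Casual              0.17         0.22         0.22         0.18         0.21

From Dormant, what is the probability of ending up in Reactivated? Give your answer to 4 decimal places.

Let h(s) be the probability of absorption at Reactivated starting from transient state s. Then h(Reactivated) = 1 and h(Churned) = 0. By first-step analysis:
h(Dormant) = 0.25·1 + 0.19·0 + 0.18·h(Dormant) + 0.2·h(Active) + 0.18·h(Casual)
h(Active) = 0.22·1 + 0.18·0 + 0.1·h(Dormant) + 0.27·h(Active) + 0.23·h(Casual)
h(Casual) = 0.17·1 + 0.22·0 + 0.22·h(Dormant) + 0.18·h(Active) + 0.21·h(Casual)
Solving: h(Dormant) = 0.5405, h(Active) = 0.5286, h(Casual) = 0.4862.
Starting from Dormant, the probability is 0.5405.

0.5405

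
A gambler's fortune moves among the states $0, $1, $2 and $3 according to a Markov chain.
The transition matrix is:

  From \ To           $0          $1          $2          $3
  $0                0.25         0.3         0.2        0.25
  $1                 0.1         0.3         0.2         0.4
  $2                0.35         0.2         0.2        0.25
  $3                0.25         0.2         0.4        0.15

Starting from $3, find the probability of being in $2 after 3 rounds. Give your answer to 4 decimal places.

Propagate the distribution vector 3 rounds from $3.
After 0 rounds: (0.0000, 0.0000, 0.0000, 1.0000)
After 1 round: (0.2500, 0.2000, 0.4000, 0.1500)
After 2 rounds: (0.2600, 0.2450, 0.2300, 0.2650)
After 3 rounds: (0.2363, 0.2505, 0.2530, 0.2603)
P(in $2 after 3 rounds) = 0.2530

0.2530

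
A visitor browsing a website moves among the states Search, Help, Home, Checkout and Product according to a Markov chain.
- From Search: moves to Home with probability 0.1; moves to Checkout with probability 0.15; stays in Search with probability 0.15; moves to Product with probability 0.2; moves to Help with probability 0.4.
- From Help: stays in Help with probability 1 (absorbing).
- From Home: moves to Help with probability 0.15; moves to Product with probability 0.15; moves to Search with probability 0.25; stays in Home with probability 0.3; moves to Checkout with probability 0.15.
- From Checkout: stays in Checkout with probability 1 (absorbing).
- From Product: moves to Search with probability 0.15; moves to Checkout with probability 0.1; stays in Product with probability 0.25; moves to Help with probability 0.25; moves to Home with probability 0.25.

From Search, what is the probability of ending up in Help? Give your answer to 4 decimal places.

Let h(s) be the probability of absorption at Help starting from transient state s. Then h(Help) = 1 and h(Checkout) = 0. By first-step analysis:
h(Search) = 0.15·h(Search) + 0.4·1 + 0.1·h(Home) + 0.15·0 + 0.2·h(Product)
h(Home) = 0.25·h(Search) + 0.15·1 + 0.3·h(Home) + 0.15·0 + 0.15·h(Product)
h(Product) = 0.15·h(Search) + 0.25·1 + 0.25·h(Home) + 0.1·0 + 0.25·h(Product)
Solving: h(Search) = 0.7016, h(Home) = 0.6099, h(Product) = 0.6770.
Starting from Search, the probability is 0.7016.

0.7016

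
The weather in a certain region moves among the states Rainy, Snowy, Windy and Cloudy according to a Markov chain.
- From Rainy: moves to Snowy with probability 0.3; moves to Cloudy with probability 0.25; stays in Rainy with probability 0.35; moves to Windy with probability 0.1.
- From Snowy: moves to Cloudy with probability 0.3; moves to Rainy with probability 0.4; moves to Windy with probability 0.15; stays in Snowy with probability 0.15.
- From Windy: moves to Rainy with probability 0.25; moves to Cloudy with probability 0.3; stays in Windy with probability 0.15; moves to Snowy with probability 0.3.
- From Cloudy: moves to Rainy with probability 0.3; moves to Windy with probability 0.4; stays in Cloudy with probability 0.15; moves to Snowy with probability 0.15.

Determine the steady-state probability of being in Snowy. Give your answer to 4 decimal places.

Let the stationary distribution be π with π = πP and π_1 + π_2 + π_3 + π_4 = 1.
π_1 = 0.35·π_1 + 0.4·π_2 + 0.25·π_3 + 0.3·π_4
π_2 = 0.3·π_1 + 0.15·π_2 + 0.3·π_3 + 0.15·π_4
π_3 = 0.1·π_1 + 0.15·π_2 + 0.15·π_3 + 0.4·π_4
Solving with the normalization constraint gives π = (0.3296, 0.2287, 0.1952, 0.2465).
So the stationary probability of Snowy is 0.2287.

0.2287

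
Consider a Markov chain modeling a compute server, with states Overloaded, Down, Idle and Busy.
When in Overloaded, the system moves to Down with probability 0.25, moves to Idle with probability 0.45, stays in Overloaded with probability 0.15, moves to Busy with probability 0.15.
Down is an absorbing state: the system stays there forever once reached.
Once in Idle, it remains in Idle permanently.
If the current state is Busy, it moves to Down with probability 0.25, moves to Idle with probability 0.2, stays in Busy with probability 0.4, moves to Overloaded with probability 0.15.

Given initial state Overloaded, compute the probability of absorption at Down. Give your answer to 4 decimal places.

0.3846

Let h(s) be the probability of absorption at Down starting from transient state s. Then h(Down) = 1 and h(Idle) = 0. By first-step analysis:
h(Overloaded) = 0.15·h(Overloaded) + 0.25·1 + 0.45·0 + 0.15·h(Busy)
h(Busy) = 0.15·h(Overloaded) + 0.25·1 + 0.2·0 + 0.4·h(Busy)
Solving: h(Overloaded) = 0.3846, h(Busy) = 0.5128.
Starting from Overloaded, the probability is 0.3846.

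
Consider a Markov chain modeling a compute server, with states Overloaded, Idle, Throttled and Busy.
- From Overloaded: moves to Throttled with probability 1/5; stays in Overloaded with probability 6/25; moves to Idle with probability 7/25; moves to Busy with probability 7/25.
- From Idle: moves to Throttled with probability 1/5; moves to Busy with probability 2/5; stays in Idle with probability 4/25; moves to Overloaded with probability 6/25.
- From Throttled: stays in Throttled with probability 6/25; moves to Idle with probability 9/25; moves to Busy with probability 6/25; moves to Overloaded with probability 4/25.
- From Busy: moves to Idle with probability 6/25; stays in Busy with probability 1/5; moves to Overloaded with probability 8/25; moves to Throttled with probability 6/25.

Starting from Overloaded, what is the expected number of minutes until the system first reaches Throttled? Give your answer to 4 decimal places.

4.7296

Let t(s) be the expected number of minutes to first reach Throttled from state s, with t(Throttled) = 0. Conditioning on the first minute:
t(Overloaded) = 1 + 0.24·t(Overloaded) + 0.28·t(Idle) + 0.28·t(Busy)
t(Idle) = 1 + 0.24·t(Overloaded) + 0.16·t(Idle) + 0.4·t(Busy)
t(Busy) = 1 + 0.32·t(Overloaded) + 0.24·t(Idle) + 0.2·t(Busy)
Solving: t(Overloaded) = 4.7296, t(Idle) = 4.7109, t(Busy) = 4.5551.
Expected minutes from Overloaded to Throttled: 4.7296.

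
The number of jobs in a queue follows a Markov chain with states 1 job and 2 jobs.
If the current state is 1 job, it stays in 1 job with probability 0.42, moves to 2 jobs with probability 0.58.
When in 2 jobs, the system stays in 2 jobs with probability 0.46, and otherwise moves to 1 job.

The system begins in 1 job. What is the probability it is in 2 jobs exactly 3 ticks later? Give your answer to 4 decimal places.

0.5188

Propagate the distribution vector 3 ticks from 1 job.
After 0 ticks: (1.0000, 0.0000)
After 1 tick: (0.4200, 0.5800)
After 2 ticks: (0.4896, 0.5104)
After 3 ticks: (0.4812, 0.5188)
P(in 2 jobs after 3 ticks) = 0.5188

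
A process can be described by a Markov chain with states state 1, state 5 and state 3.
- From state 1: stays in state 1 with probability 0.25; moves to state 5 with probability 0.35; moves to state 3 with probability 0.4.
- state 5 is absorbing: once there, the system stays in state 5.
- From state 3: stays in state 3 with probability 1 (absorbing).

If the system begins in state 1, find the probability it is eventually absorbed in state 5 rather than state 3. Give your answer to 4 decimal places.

0.4667

Let h(s) be the probability of absorption at state 5 starting from transient state s. Then h(state 5) = 1 and h(state 3) = 0. By first-step analysis:
h(state 1) = 0.25·h(state 1) + 0.35·1 + 0.4·0
Solving: h(state 1) = 0.4667.
Starting from state 1, the probability is 0.4667.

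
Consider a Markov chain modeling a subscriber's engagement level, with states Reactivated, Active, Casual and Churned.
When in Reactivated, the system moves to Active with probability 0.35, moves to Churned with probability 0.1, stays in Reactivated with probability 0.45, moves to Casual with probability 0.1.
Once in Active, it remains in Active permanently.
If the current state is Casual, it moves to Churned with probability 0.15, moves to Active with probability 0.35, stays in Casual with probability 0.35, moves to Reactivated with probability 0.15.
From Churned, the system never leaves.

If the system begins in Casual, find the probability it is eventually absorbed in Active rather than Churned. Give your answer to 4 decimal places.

0.7153

Let h(s) be the probability of absorption at Active starting from transient state s. Then h(Active) = 1 and h(Churned) = 0. By first-step analysis:
h(Reactivated) = 0.45·h(Reactivated) + 0.35·1 + 0.1·h(Casual) + 0.1·0
h(Casual) = 0.15·h(Reactivated) + 0.35·1 + 0.35·h(Casual) + 0.15·0
Solving: h(Reactivated) = 0.7664, h(Casual) = 0.7153.
Starting from Casual, the probability is 0.7153.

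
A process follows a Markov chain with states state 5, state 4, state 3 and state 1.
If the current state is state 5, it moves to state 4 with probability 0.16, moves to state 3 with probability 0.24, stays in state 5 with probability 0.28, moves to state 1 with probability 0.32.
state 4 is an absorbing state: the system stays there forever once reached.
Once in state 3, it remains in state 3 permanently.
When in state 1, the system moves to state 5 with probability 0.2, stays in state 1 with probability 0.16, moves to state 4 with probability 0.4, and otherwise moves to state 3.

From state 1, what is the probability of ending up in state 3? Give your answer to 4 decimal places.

Let h(s) be the probability of absorption at state 3 starting from transient state s. Then h(state 3) = 1 and h(state 4) = 0. By first-step analysis:
h(state 5) = 0.28·h(state 5) + 0.16·0 + 0.24·1 + 0.32·h(state 1)
h(state 1) = 0.2·h(state 5) + 0.4·0 + 0.24·1 + 0.16·h(state 1)
Solving: h(state 5) = 0.5148, h(state 1) = 0.4083.
Starting from state 1, the probability is 0.4083.

0.4083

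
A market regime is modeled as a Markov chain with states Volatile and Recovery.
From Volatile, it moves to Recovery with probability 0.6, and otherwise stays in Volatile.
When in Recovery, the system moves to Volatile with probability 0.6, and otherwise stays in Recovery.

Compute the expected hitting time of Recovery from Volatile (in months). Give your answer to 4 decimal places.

1.6667

Let t(s) be the expected number of months to first reach Recovery from state s, with t(Recovery) = 0. Conditioning on the first month:
t(Volatile) = 1 + 0.4·t(Volatile)
Solving: t(Volatile) = 1.6667.
Expected months from Volatile to Recovery: 1.6667.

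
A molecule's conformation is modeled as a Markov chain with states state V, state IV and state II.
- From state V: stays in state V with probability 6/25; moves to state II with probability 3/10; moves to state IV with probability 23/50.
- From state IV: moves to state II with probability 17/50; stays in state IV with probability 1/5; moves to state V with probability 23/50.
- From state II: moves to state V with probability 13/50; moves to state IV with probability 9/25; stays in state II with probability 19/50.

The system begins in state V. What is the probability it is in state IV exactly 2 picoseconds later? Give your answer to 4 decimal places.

0.3104

Sum over the intermediate state after 1 picosecond:
P = P(state V→state V)·P(state V→state IV) + P(state V→state IV)·P(state IV→state IV) + P(state V→state II)·P(state II→state IV)
  = 0.24×0.46 + 0.46×0.2 + 0.3×0.36
  = 0.1104 + 0.0920 + 0.1080 = 0.3104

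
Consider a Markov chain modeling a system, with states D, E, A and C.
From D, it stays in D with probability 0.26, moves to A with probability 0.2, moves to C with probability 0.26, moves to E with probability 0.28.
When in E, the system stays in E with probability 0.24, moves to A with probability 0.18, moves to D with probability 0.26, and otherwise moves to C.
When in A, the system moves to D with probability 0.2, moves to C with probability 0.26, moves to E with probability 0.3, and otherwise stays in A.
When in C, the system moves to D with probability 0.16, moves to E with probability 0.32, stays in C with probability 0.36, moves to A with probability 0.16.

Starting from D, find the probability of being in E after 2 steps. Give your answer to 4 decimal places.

0.2832

Propagate the distribution vector 2 steps from D.
After 0 steps: (1.0000, 0.0000, 0.0000, 0.0000)
After 1 step: (0.2600, 0.2800, 0.2000, 0.2600)
After 2 steps: (0.2220, 0.2832, 0.1920, 0.3028)
P(in E after 2 steps) = 0.2832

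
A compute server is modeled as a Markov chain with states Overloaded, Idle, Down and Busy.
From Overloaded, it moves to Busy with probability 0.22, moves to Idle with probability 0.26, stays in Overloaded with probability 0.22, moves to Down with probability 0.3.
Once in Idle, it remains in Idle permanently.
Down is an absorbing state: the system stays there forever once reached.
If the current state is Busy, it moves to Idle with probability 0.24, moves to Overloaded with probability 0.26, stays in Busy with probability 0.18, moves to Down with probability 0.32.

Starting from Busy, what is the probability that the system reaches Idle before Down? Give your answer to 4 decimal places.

0.4375

Let h(s) be the probability of absorption at Idle starting from transient state s. Then h(Idle) = 1 and h(Down) = 0. By first-step analysis:
h(Overloaded) = 0.22·h(Overloaded) + 0.26·1 + 0.3·0 + 0.22·h(Busy)
h(Busy) = 0.26·h(Overloaded) + 0.24·1 + 0.32·0 + 0.18·h(Busy)
Solving: h(Overloaded) = 0.4567, h(Busy) = 0.4375.
Starting from Busy, the probability is 0.4375.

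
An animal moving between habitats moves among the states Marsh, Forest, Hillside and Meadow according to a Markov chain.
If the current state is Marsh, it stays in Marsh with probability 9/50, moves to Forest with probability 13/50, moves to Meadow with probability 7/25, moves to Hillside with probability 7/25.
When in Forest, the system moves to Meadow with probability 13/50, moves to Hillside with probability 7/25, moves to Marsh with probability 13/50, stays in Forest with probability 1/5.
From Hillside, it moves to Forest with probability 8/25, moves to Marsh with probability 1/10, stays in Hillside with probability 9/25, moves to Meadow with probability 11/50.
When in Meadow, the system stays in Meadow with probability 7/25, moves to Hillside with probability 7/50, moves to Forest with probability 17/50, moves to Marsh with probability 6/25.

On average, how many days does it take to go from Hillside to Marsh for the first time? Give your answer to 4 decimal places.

5.5275

Let t(s) be the expected number of days to first reach Marsh from state s, with t(Marsh) = 0. Conditioning on the first day:
t(Forest) = 1 + 0.2·t(Forest) + 0.28·t(Hillside) + 0.26·t(Meadow)
t(Hillside) = 1 + 0.32·t(Forest) + 0.36·t(Hillside) + 0.22·t(Meadow)
t(Meadow) = 1 + 0.34·t(Forest) + 0.14·t(Hillside) + 0.28·t(Meadow)
Solving: t(Forest) = 4.7079, t(Hillside) = 5.5275, t(Meadow) = 4.6868.
Expected days from Hillside to Marsh: 5.5275.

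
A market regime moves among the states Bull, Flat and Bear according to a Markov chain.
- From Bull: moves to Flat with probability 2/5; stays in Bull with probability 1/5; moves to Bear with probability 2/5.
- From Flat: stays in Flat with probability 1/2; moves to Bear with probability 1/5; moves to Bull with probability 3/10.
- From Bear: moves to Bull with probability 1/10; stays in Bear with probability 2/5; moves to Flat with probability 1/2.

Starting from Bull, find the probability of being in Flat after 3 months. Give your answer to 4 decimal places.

0.4800

Propagate the distribution vector 3 months from Bull.
After 0 months: (1.0000, 0.0000, 0.0000)
After 1 month: (0.2000, 0.4000, 0.4000)
After 2 months: (0.2000, 0.4800, 0.3200)
After 3 months: (0.2160, 0.4800, 0.3040)
P(in Flat after 3 months) = 0.4800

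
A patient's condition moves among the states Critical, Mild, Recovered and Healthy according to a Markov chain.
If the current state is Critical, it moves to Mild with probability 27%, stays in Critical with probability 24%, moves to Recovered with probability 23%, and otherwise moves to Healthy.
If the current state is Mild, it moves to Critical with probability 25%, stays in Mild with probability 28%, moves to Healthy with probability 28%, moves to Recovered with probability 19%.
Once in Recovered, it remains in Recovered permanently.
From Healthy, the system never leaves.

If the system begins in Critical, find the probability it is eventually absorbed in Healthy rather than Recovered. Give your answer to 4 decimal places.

0.5478

Let h(s) be the probability of absorption at Healthy starting from transient state s. Then h(Healthy) = 1 and h(Recovered) = 0. By first-step analysis:
h(Critical) = 0.24·h(Critical) + 0.27·h(Mild) + 0.23·0 + 0.26·1
h(Mild) = 0.25·h(Critical) + 0.28·h(Mild) + 0.19·0 + 0.28·1
Solving: h(Critical) = 0.5478, h(Mild) = 0.5791.
Starting from Critical, the probability is 0.5478.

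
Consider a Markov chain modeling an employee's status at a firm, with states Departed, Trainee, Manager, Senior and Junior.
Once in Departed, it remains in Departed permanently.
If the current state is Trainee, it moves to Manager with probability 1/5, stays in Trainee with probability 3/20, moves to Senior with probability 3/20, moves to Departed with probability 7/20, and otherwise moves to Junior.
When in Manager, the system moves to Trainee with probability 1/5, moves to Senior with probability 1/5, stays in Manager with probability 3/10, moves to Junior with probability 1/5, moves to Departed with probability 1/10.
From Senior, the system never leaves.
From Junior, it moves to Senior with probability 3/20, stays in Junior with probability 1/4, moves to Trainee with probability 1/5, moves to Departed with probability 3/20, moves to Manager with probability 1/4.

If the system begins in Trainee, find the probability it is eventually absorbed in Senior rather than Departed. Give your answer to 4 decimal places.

0.3870

Let h(s) be the probability of absorption at Senior starting from transient state s. Then h(Senior) = 1 and h(Departed) = 0. By first-step analysis:
h(Trainee) = 0.35·0 + 0.15·h(Trainee) + 0.2·h(Manager) + 0.15·1 + 0.15·h(Junior)
h(Manager) = 0.1·0 + 0.2·h(Trainee) + 0.3·h(Manager) + 0.2·1 + 0.2·h(Junior)
h(Junior) = 0.15·0 + 0.2·h(Trainee) + 0.25·h(Manager) + 0.15·1 + 0.25·h(Junior)
Solving: h(Trainee) = 0.3870, h(Manager) = 0.5337, h(Junior) = 0.4811.
Starting from Trainee, the probability is 0.3870.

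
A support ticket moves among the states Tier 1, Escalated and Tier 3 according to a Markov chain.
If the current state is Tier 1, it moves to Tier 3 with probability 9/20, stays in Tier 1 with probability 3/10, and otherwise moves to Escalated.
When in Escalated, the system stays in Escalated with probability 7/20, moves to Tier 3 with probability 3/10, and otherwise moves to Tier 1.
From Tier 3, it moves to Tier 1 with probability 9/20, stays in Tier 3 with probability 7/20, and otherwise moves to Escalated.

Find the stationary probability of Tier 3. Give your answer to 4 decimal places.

0.3740

Let the stationary distribution be π with π = πP and π_1 + π_2 + π_3 = 1.
π_1 = 0.3·π_1 + 0.35·π_2 + 0.45·π_3
π_2 = 0.25·π_1 + 0.35·π_2 + 0.2·π_3
Solving with the normalization constraint gives π = (0.3690, 0.2570, 0.3740).
So the stationary probability of Tier 3 is 0.3740.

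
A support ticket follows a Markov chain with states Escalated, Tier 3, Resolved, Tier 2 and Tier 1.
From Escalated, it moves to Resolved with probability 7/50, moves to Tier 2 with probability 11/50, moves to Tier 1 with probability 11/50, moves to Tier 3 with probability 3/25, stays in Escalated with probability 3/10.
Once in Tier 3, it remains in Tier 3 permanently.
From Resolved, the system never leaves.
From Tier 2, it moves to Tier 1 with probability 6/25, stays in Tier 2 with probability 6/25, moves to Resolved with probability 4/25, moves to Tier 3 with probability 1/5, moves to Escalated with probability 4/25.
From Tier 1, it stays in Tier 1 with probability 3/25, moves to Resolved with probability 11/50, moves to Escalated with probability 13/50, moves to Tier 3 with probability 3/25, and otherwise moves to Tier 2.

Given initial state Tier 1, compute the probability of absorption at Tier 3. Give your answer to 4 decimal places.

0.4313

Let h(s) be the probability of absorption at Tier 3 starting from transient state s. Then h(Tier 3) = 1 and h(Resolved) = 0. By first-step analysis:
h(Escalated) = 0.3·h(Escalated) + 0.12·1 + 0.14·0 + 0.22·h(Tier 2) + 0.22·h(Tier 1)
h(Tier 2) = 0.16·h(Escalated) + 0.2·1 + 0.16·0 + 0.24·h(Tier 2) + 0.24·h(Tier 1)
h(Tier 1) = 0.26·h(Escalated) + 0.12·1 + 0.22·0 + 0.28·h(Tier 2) + 0.12·h(Tier 1)
Solving: h(Escalated) = 0.4631, h(Tier 2) = 0.4969, h(Tier 1) = 0.4313.
Starting from Tier 1, the probability is 0.4313.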